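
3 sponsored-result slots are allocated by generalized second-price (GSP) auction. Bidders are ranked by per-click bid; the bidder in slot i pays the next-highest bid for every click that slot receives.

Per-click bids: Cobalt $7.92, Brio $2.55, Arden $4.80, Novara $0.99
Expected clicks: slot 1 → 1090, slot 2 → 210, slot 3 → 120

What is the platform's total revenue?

Total revenue: $5886.30

Ranked by bid: $7.92 (Cobalt) > $4.80 (Arden) > $2.55 (Brio) > $0.99 (Novara)
Slot 1: Cobalt pays $4.80 × 1090 = $5232.00
Slot 2: Arden pays $2.55 × 210 = $535.50
Slot 3: Brio pays $0.99 × 120 = $118.80
Total = $5886.30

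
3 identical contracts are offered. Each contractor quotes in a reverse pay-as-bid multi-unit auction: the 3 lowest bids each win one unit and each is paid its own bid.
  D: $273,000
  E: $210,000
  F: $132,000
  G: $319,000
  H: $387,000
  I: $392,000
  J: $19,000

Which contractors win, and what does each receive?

J $19,000, F $132,000, E $210,000

Bids ranked low→high: 19,000 (J), 132,000 (F), 210,000 (E), 273,000 (D), 319,000 (G), …
Winners (3 units): J, F, E.
Each winner is paid its own bid: J $19,000, F $132,000, E $210,000.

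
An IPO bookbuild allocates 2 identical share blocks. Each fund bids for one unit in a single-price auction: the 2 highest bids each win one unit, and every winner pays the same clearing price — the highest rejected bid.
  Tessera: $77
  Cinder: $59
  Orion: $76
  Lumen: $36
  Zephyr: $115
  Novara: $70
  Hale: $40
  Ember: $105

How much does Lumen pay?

Lumen pays $0

Bids ranked high→low: 115 (Zephyr), 105 (Ember), 77 (Tessera), 76 (Orion), …
The 2 highest are Zephyr, Ember.
First losing bid is Tessera's $77, which sets the uniform price.
Lumen does not win → pays $0.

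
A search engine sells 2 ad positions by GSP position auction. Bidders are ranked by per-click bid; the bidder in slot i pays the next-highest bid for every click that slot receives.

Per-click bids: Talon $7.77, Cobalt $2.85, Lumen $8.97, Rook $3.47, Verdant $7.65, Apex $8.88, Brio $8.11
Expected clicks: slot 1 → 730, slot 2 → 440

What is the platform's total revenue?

Total revenue: $10050.80

Ranked by bid: $8.97 (Lumen) > $8.88 (Apex) > $8.11 (Brio) > …
Slot 1: Lumen pays $8.88 × 730 = $6482.40
Slot 2: Apex pays $8.11 × 440 = $3568.40
Total = $10050.80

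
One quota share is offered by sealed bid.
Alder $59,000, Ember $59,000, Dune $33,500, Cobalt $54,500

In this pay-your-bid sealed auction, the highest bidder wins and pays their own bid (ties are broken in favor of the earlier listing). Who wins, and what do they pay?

Rule: the highest bidder wins and pays their own bid.
Sorting bids: 59,000 (Alder) > 59,000 (Ember) > 54,500 (Cobalt) > 33,500 (Dune)
Alder and Ember tie at $59,000; tie-break gives it to Alder.
First-price: Alder pays what they bid, $59,000.

Alder pays $59,000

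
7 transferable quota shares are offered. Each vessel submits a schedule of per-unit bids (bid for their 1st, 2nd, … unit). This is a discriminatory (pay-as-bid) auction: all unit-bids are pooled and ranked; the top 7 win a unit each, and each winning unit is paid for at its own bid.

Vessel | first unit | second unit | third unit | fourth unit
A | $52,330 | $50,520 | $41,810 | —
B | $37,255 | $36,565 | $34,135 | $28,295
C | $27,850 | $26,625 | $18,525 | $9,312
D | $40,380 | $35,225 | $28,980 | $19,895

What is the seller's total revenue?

Total revenue: $294,085

Merging the schedules and taking the best 7: 52,330 (A-1), 50,520 (A-2), 41,810 (A-3), 40,380 (D-1), 37,255 (B-1), 36,565 (B-2), 35,225 (D-2)
Next rejected bid: $34,135 (not a price — pay-as-bid).
Each winning unit pays its own bid.
Revenue = 52,330 + 50,520 + 41,810 + 40,380 + 37,255 + 36,565 + 35,225 = $294,085.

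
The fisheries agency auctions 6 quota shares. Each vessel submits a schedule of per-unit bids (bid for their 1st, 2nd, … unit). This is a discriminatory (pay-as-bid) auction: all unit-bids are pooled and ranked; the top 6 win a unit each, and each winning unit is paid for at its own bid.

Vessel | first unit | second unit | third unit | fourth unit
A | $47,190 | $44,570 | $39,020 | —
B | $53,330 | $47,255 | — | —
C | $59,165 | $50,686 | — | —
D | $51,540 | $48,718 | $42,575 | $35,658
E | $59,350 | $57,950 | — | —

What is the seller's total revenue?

Total revenue: $332,021

All unit-bids, highest first — top 6: 59,350 (E-1), 59,165 (C-1), 57,950 (E-2), 53,330 (B-1), 51,540 (D-1), 50,686 (C-2)
Next rejected bid: $48,718 (not a price — pay-as-bid).
Each winning unit pays its own bid.
Revenue = 59,350 + 59,165 + 57,950 + 53,330 + 51,540 + 50,686 = $332,021.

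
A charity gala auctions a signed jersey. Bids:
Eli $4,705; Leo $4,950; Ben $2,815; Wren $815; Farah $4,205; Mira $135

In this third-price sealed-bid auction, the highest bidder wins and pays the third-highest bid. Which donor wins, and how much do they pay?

Leo pays $4,205

Bids in order: 4,950 (Leo) > 4,705 (Eli) > 4,205 (Farah) > 2,815 (Ben) > 815 (Wren) > 135 (Mira)
Leo wins; payment is bid #3 in the ranking = $4,205.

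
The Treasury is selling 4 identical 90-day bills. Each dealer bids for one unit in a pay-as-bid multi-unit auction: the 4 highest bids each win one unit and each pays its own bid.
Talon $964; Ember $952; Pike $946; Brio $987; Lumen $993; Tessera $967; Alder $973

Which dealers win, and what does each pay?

Lumen $993, Brio $987, Alder $973, Tessera $967

Bids ranked high→low: 993 (Lumen), 987 (Brio), 973 (Alder), 967 (Tessera), 964 (Talon), 952 (Ember), …
The 4 highest are Lumen, Brio, Alder, Tessera.
Each winner pays its own bid: Lumen $993, Brio $987, Alder $973, Tessera $967.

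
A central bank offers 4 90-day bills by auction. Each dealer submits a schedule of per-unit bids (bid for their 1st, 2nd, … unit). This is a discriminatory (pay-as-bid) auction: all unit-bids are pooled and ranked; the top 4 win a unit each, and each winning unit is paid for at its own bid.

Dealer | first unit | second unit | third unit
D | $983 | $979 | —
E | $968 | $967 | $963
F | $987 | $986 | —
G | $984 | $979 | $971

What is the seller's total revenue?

Total revenue: $3,940

All unit-bids, highest first — top 4: 987 (F-1), 986 (F-2), 984 (G-1), 983 (D-1)
Next rejected bid: $979 (not a price — pay-as-bid).
Each winning unit pays its own bid.
Revenue = 987 + 986 + 984 + 983 = $3,940.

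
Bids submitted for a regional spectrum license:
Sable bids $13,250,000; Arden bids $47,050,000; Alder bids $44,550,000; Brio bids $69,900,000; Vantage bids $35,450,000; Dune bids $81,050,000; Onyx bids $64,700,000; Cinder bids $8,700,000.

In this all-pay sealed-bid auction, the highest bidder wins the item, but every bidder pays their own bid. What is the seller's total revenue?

Bids in order: 81,050,000 (Dune) > 69,900,000 (Brio) > 64,700,000 (Onyx) > 47,050,000 (Arden) > 44,550,000 (Alder) > 35,450,000 (Vantage) > …
Dune wins with the top bid; all bids are sunk regardless.
Every bidder forfeits their bid regardless of winning.
Revenue = 13,250,000 + 47,050,000 + 44,550,000 + 69,900,000 + 35,450,000 + 81,050,000 + 64,700,000 + 8,700,000 = $364,650,000.

Total revenue: $364,650,000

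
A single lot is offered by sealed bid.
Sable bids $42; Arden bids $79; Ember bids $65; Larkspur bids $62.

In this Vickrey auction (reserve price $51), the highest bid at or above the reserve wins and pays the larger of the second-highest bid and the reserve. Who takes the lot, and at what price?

Arden pays $65

Bids ranked: 79 (Arden) > 65 (Ember) > 62 (Larkspur) > 42 (Sable)
Highest eligible bid: Arden at $79.
max(second-highest $65, reserve $51) = $65; the reserve does not bind.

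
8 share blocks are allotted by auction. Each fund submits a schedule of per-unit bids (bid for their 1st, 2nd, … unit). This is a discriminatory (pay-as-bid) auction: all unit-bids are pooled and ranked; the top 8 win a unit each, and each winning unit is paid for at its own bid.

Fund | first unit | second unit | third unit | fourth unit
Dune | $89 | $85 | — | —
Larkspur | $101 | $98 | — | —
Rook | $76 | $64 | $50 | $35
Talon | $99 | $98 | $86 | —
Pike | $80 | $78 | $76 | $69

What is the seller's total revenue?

Total revenue: $736

Merging the schedules and taking the best 8: 101 (Larkspur-1), 99 (Talon-1), 98 (Larkspur-2), 98 (Talon-2), 89 (Dune-1), 86 (Talon-3), 85 (Dune-2), 80 (Pike-1)
Next rejected bid: $78 (not a price — pay-as-bid).
Each winning unit pays its own bid.
Revenue = 101 + 99 + 98 + 98 + 89 + 86 + 85 + 80 = $736.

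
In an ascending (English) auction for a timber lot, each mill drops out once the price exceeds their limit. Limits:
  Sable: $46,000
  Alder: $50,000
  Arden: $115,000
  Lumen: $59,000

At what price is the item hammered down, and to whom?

Arden wins at $59,000

Limits ranked: 115,000 (Arden) > 59,000 (Lumen) > 50,000 (Alder) > 46,000 (Sable)
Lumen is the last rival to drop out, at $59,000; Arden remains and wins at that price.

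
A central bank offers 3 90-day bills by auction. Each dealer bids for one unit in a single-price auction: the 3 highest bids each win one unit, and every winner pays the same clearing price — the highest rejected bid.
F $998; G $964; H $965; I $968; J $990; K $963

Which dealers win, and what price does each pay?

Bids ranked high→low: 998 (F), 990 (J), 968 (I), 965 (H), 964 (G), …
Winners (3 units): F, J, I.
First losing bid is H's $965, which sets the uniform price.

F, J, I; each pays $965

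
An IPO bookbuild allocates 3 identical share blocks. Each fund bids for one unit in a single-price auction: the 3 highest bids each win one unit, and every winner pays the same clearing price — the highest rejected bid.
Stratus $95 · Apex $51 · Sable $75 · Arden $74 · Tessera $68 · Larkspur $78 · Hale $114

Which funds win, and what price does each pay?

Ordering the bids: 114 (Hale), 95 (Stratus), 78 (Larkspur), 75 (Sable), 74 (Arden), …
Winners (3 units): Hale, Stratus, Larkspur.
Clearing price = highest rejected bid = $75.

Hale, Stratus, Larkspur; each pays $75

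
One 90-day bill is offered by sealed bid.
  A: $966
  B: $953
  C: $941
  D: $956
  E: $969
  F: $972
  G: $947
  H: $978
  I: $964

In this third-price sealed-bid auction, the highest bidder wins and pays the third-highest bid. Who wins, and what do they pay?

Bids in order: 978 (H) > 972 (F) > 969 (E) > 966 (A) > 964 (I) > 956 (D) > …
H is highest; pays the third-highest bid, $969.

H pays $969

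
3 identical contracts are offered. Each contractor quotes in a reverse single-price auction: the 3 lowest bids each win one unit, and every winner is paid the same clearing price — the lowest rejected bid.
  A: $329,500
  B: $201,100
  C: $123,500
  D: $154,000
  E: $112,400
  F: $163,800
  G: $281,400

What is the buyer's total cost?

Total cost: $491,400

Bids ranked low→high: 112,400 (E), 123,500 (C), 154,000 (D), 163,800 (F), 201,100 (B), …
Lowest 3: E, C, D.
Lowest unsuccessful bid: $163,800 → clearing price.
Total cost = 3 × $163,800 = $491,400.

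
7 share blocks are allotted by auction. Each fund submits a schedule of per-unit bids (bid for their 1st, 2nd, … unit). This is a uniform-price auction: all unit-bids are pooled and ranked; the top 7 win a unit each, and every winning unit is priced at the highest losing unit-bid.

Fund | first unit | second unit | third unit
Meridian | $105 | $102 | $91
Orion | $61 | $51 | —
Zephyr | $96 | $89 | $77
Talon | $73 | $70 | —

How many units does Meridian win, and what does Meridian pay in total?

Pooled unit-bids ranked (top 7): 105 (Meridian-1), 102 (Meridian-2), 96 (Zephyr-1), 91 (Meridian-3), 89 (Zephyr-2), 77 (Zephyr-3), 73 (Talon-1)
First bid not allocated: $70.
Meridian wins 3 unit(s) at $70 each.

Meridian: 3 units, pays $210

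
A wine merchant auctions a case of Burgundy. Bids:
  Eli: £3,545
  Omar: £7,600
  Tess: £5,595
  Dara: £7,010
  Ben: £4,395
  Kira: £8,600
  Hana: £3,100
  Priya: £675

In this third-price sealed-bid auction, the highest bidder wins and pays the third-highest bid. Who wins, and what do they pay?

Kira pays £7,010

Bids ranked: 8,600 (Kira) > 7,600 (Omar) > 7,010 (Dara) > 5,595 (Tess) > 4,395 (Ben) > 3,545 (Eli) > …
Kira is highest; pays the third-highest bid, £7,010.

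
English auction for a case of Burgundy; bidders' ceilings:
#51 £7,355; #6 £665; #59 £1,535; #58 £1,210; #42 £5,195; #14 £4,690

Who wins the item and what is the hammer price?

Rule: the price rises until one bidder remains; the winner pays the price at which the last rival dropped out.
Sorting limits: 7,355 (#51) > 5,195 (#42) > 4,690 (#14) > 1,535 (#59) > 1,210 (#58) > 665 (#6)
Bidding ends when #42 exits at £5,195; #51 takes it.

#51 wins at £5,195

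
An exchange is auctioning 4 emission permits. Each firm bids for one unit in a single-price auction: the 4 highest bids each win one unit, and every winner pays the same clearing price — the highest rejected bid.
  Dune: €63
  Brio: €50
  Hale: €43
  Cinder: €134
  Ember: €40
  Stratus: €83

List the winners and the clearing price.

Cinder, Stratus, Dune, Brio; each pays €43

Sorting: 134 (Cinder), 83 (Stratus), 63 (Dune), 50 (Brio), 43 (Hale), 40 (Ember)
The 4 highest are Cinder, Stratus, Dune, Brio.
Clearing price = highest rejected bid = €43.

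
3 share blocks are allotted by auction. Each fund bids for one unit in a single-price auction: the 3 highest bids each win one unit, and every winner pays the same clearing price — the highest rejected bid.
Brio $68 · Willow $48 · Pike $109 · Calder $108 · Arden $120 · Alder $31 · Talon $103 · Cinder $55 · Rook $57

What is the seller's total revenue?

Total revenue: $309

Ordering the bids: 120 (Arden), 109 (Pike), 108 (Calder), 103 (Talon), 68 (Brio), …
The 3 highest are Arden, Pike, Calder.
Clearing price = highest rejected bid = $103.
Total revenue = 3 × $103 = $309.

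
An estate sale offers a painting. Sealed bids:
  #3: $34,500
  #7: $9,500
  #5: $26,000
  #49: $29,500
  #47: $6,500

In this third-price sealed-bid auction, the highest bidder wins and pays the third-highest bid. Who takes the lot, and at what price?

#3 pays $26,000

Sorting bids: 34,500 (#3) > 29,500 (#49) > 26,000 (#5) > 9,500 (#7) > 6,500 (#47)
#3 wins; payment is bid #3 in the ranking = $26,000.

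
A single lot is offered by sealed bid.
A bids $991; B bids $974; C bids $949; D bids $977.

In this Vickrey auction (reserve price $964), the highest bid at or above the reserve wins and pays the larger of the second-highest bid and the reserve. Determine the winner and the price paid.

A pays $977

Rule: the highest bid at or above the reserve wins and pays the larger of the second-highest bid and the reserve.
Sorting bids: 991 (A) > 977 (D) > 974 (B) > 949 (C)
A has the top bid at or above the reserve ($991).
Second-highest bid $977 exceeds the reserve $964 → payment $977.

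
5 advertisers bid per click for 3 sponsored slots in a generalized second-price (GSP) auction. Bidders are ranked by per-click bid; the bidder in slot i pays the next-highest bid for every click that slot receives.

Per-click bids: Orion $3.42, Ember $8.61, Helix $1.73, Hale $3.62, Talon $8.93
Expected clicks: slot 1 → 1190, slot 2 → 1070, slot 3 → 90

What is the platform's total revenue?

Total revenue: $14427.10

Sorting advertisers: $8.93 (Talon) > $8.61 (Ember) > $3.62 (Hale) > $3.42 (Orion) > …
Slot 1: Talon pays $8.61 × 1190 = $10245.90
Slot 2: Ember pays $3.62 × 1070 = $3873.40
Slot 3: Hale pays $3.42 × 90 = $307.80
Total = $14427.10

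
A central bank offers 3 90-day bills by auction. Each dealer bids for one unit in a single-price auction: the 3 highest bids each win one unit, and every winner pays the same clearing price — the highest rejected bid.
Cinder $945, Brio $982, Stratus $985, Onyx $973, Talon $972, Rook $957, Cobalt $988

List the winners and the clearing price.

Bids ranked high→low: 988 (Cobalt), 985 (Stratus), 982 (Brio), 973 (Onyx), 972 (Talon), …
Top 3: Cobalt, Stratus, Brio.
First losing bid is Onyx's $973, which sets the uniform price.

Cobalt, Stratus, Brio; each pays $973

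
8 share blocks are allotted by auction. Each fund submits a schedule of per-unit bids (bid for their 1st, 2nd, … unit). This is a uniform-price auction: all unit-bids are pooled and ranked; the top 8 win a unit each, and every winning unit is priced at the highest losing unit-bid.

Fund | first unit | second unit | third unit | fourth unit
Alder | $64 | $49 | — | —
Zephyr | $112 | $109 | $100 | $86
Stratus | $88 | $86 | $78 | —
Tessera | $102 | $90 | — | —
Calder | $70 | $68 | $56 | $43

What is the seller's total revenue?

Total revenue: $624

Merging the schedules and taking the best 8: 112 (Zephyr-1), 109 (Zephyr-2), 102 (Tessera-1), 100 (Zephyr-3), 90 (Tessera-2), 88 (Stratus-1), 86 (Zephyr-4), 86 (Stratus-2)
Highest rejected unit-bid = $78.
Allocation: Stratus 2, Tessera 2, Zephyr 4. Every unit priced at $78.
Revenue = 8 × 78 = $624.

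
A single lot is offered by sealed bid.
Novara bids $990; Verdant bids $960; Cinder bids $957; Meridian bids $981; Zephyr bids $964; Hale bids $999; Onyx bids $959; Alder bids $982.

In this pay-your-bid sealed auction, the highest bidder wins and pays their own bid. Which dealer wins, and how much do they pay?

Hale pays $999

Bids ranked: 999 (Hale) > 990 (Novara) > 982 (Alder) > 981 (Meridian) > 964 (Zephyr) > 960 (Verdant) > …
First-price: Hale pays what they bid, $999.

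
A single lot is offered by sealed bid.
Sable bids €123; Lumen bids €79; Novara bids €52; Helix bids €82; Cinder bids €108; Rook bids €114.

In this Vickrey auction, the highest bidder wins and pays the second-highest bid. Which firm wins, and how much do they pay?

Bids in order: 123 (Sable) > 114 (Rook) > 108 (Cinder) > 82 (Helix) > 79 (Lumen) > 52 (Novara)
Second-price: Sable pays Rook's bid of €114.

Sable pays €114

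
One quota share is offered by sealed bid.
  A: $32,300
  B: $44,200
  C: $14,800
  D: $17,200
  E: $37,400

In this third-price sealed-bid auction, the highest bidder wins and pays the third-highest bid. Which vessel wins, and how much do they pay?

Bids ranked: 44,200 (B) > 37,400 (E) > 32,300 (A) > 17,200 (D) > 14,800 (C)
B is highest; pays the third-highest bid, $32,300.

B pays $32,300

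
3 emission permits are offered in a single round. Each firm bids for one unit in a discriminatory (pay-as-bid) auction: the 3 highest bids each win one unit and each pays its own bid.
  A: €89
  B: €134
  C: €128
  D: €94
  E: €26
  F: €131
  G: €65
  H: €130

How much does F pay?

F pays €131

Ordering the bids: 134 (B), 131 (F), 130 (H), 128 (C), 94 (D), …
The 3 highest are B, F, H.
F wins → own bid €131.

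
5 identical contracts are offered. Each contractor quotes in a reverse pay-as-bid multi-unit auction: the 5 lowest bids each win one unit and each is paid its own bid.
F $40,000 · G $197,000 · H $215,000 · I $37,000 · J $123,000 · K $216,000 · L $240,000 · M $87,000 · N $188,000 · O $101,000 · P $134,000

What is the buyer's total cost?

Total cost: $388,000

Bids ranked low→high: 37,000 (I), 40,000 (F), 87,000 (M), 101,000 (O), 123,000 (J), 134,000 (P), 188,000 (N), …
The 5 lowest are I, F, M, O, J.
Total cost = 37,000 + 40,000 + 87,000 + 101,000 + 123,000 = $388,000.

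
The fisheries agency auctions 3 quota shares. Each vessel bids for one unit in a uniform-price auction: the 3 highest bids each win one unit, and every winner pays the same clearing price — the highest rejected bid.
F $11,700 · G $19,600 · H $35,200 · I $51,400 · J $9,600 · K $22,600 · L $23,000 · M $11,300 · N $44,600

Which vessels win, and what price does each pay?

I, N, H; each pays $23,000

Sorting: 51,400 (I), 44,600 (N), 35,200 (H), 23,000 (L), 22,600 (K), …
The 3 highest are I, N, H.
Highest unsuccessful bid: $23,000 → clearing price.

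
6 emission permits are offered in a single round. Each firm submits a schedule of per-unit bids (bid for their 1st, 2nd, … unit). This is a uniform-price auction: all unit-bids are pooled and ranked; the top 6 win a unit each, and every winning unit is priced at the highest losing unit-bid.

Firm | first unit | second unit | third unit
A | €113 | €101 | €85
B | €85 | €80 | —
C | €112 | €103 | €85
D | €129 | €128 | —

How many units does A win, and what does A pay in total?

Pooled unit-bids ranked (top 6): 129 (D-1), 128 (D-2), 113 (A-1), 112 (C-1), 103 (C-2), 101 (A-2)
Highest rejected unit-bid = €85.
A wins 2 unit(s) at €85 each.

A: 2 units, pays €170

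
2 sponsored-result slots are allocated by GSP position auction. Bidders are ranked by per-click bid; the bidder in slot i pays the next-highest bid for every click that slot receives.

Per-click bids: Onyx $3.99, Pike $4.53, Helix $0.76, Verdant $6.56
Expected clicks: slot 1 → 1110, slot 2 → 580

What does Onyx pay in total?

Onyx pays $0.00

Sorting advertisers: $6.56 (Verdant) > $4.53 (Pike) > $3.99 (Onyx) > …
Onyx ranks below slot 2 → no slot, pays nothing.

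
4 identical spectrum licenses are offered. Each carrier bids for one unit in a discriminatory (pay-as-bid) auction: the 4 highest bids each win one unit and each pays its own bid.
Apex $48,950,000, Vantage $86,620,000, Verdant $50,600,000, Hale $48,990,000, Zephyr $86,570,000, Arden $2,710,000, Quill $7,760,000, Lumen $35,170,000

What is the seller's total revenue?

Bids ranked high→low: 86,620,000 (Vantage), 86,570,000 (Zephyr), 50,600,000 (Verdant), 48,990,000 (Hale), 48,950,000 (Apex), 35,170,000 (Lumen), …
Top 4: Vantage, Zephyr, Verdant, Hale.
Total revenue = 86,620,000 + 86,570,000 + 50,600,000 + 48,990,000 = $272,780,000.

Total revenue: $272,780,000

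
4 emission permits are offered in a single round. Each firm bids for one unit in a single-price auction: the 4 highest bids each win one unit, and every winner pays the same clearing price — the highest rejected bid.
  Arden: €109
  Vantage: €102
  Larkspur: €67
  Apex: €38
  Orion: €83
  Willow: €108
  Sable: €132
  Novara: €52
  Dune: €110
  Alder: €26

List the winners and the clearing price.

Ordering the bids: 132 (Sable), 110 (Dune), 109 (Arden), 108 (Willow), 102 (Vantage), 83 (Orion), …
Winners (4 units): Sable, Dune, Arden, Willow.
Highest unsuccessful bid: €102 → clearing price.

Sable, Dune, Arden, Willow; each pays €102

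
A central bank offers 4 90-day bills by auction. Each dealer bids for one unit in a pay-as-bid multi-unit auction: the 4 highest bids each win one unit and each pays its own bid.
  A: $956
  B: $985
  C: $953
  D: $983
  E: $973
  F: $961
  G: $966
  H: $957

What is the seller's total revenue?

Total revenue: $3,907

Ordering the bids: 985 (B), 983 (D), 973 (E), 966 (G), 961 (F), 957 (H), …
Winners (4 units): B, D, E, G.
Total revenue = 985 + 983 + 973 + 966 = $3,907.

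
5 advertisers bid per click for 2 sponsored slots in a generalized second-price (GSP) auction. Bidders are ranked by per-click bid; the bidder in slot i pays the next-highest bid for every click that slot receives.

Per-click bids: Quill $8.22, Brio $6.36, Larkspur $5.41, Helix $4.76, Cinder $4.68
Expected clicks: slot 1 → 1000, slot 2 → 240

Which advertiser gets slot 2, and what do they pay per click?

Brio; $5.41 per click

Per-click bids in order: $8.22 (Quill) > $6.36 (Brio) > $5.41 (Larkspur) > …
Slot 2 goes to the second-ranked bidder, Brio, who pays the next bid down: $5.41/click.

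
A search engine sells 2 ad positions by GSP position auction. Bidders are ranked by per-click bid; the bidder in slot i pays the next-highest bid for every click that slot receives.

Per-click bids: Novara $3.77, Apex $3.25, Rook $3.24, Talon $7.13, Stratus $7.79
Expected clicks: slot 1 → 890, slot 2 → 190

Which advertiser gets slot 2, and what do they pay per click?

Talon; $3.77 per click

Per-click bids in order: $7.79 (Stratus) > $7.13 (Talon) > $3.77 (Novara) > …
Slot 2 goes to the second-ranked bidder, Talon, who pays the next bid down: $3.77/click.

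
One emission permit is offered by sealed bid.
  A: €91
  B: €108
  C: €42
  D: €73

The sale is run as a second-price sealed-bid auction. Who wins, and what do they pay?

B pays €91

Sorting bids: 108 (B) > 91 (A) > 73 (D) > 42 (C)
B is highest; pays the second-highest bid, €91.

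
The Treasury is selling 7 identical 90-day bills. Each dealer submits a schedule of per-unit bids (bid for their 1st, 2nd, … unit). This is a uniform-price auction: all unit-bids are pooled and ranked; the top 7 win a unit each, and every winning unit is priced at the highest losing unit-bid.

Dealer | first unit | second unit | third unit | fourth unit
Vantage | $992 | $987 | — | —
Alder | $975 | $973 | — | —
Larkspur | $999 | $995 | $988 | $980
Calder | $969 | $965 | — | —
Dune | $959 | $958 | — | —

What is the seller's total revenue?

Total revenue: $6,811

All unit-bids, highest first — top 7: 999 (Larkspur-1), 995 (Larkspur-2), 992 (Vantage-1), 988 (Larkspur-3), 987 (Vantage-2), 980 (Larkspur-4), 975 (Alder-1)
The (k+1)-th unit-bid is $973.
Allocation: Alder 1, Larkspur 4, Vantage 2. Every unit priced at $973.
Revenue = 7 × 973 = $6,811.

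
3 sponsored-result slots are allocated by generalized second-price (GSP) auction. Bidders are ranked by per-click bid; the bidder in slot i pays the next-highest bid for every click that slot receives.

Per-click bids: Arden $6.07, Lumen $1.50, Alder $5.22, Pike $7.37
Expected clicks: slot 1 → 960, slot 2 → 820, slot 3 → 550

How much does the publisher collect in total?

Per-click bids in order: $7.37 (Pike) > $6.07 (Arden) > $5.22 (Alder) > $1.50 (Lumen)
Slot 1: Pike pays $6.07 × 960 = $5827.20
Slot 2: Arden pays $5.22 × 820 = $4280.40
Slot 3: Alder pays $1.50 × 550 = $825.00
Total = $10932.60

Total revenue: $10932.60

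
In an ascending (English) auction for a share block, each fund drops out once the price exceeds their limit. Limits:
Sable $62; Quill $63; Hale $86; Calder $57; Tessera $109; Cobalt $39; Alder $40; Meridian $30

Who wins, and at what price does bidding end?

Limits ranked: 109 (Tessera) > 86 (Hale) > 63 (Quill) > 62 (Sable) > 57 (Calder) > 40 (Alder) > …
Bidding ends when Hale exits at $86; Tessera takes it.

Tessera wins at $86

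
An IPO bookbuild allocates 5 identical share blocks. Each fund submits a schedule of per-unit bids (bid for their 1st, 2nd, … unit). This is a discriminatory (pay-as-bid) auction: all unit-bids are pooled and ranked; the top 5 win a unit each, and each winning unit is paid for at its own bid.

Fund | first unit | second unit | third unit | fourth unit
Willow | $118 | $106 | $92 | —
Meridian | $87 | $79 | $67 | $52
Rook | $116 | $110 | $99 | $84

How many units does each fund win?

Rook 3, Willow 2

All unit-bids, highest first — top 5: 118 (Willow-1), 116 (Rook-1), 110 (Rook-2), 106 (Willow-2), 99 (Rook-3)
Next rejected bid: $92 (not a price — pay-as-bid).
Allocation: Rook 3, Willow 2.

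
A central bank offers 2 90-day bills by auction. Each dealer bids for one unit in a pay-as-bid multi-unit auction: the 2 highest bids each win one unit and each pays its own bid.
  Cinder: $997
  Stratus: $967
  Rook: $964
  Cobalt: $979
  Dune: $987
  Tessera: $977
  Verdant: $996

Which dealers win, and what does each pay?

Bids ranked high→low: 997 (Cinder), 996 (Verdant), 987 (Dune), 979 (Cobalt), …
The 2 highest are Cinder, Verdant.
Each winner pays its own bid: Cinder $997, Verdant $996.

Cinder $997, Verdant $996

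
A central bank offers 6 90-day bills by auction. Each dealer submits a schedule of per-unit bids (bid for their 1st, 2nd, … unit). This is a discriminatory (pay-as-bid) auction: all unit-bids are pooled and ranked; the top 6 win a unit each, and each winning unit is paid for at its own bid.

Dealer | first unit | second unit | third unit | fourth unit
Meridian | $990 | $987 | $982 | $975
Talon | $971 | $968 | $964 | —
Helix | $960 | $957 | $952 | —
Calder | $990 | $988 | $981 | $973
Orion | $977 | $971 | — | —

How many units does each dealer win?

Calder 3, Meridian 3

Merging the schedules and taking the best 6: 990 (Meridian-1), 990 (Calder-1), 988 (Calder-2), 987 (Meridian-2), 982 (Meridian-3), 981 (Calder-3)
Next rejected bid: $977 (not a price — pay-as-bid).
Allocation: Calder 3, Meridian 3.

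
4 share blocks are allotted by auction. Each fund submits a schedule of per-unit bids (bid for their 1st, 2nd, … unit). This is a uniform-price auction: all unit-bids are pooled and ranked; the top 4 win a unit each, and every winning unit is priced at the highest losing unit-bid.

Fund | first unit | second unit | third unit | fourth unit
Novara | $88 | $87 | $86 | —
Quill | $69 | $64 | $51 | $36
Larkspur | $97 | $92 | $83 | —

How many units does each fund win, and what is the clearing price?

All unit-bids, highest first — top 4: 97 (Larkspur-1), 92 (Larkspur-2), 88 (Novara-1), 87 (Novara-2)
The (k+1)-th unit-bid is $86.
Allocation: Larkspur 2, Novara 2.

Larkspur 2, Novara 2; clearing price $86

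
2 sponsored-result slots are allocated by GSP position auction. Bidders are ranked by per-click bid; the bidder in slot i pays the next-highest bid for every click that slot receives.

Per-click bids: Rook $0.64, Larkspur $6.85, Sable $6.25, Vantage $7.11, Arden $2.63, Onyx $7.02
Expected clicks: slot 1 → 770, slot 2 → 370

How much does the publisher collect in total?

Per-click bids in order: $7.11 (Vantage) > $7.02 (Onyx) > $6.85 (Larkspur) > …
Slot 1: Vantage pays $7.02 × 770 = $5405.40
Slot 2: Onyx pays $6.85 × 370 = $2534.50
Total = $7939.90

Total revenue: $7939.90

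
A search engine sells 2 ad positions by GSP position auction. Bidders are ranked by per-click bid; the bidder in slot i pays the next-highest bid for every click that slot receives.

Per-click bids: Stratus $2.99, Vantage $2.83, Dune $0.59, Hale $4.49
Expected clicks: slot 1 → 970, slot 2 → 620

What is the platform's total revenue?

Total revenue: $4654.90

Ranked by bid: $4.49 (Hale) > $2.99 (Stratus) > $2.83 (Vantage) > …
Slot 1: Hale pays $2.99 × 970 = $2900.30
Slot 2: Stratus pays $2.83 × 620 = $1754.60
Total = $4654.90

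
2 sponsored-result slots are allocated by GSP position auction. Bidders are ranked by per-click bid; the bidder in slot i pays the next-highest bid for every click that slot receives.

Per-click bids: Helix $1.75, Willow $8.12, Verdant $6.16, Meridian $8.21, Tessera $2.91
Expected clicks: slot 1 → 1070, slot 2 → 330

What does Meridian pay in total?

Sorting advertisers: $8.21 (Meridian) > $8.12 (Willow) > $6.16 (Verdant) > …
Meridian holds slot 1 → pays next bid $8.12 × 1070 clicks = $8688.40.

Meridian pays $8688.40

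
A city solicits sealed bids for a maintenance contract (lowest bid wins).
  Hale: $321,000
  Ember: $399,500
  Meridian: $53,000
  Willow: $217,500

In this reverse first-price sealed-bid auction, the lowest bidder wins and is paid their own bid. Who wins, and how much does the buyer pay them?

Meridian is paid $53,000

Rule: the lowest bidder wins and is paid their own bid.
Bids ranked: 53,000 (Meridian) < 217,500 (Willow) < 321,000 (Hale) < 399,500 (Ember)
Meridian has the lowest bid and is paid exactly that: $53,000.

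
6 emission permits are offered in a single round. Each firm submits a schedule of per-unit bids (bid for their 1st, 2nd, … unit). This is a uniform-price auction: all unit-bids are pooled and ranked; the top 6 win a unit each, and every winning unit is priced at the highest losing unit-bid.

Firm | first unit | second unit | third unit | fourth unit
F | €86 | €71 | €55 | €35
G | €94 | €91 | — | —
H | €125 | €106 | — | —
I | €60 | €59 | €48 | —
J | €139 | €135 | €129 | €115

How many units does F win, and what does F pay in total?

F: 0 units, pays €0

Merging the schedules and taking the best 6: 139 (J-1), 135 (J-2), 129 (J-3), 125 (H-1), 115 (J-4), 106 (H-2)
The (k+1)-th unit-bid is €94.
F wins 0 unit(s) at €94 each.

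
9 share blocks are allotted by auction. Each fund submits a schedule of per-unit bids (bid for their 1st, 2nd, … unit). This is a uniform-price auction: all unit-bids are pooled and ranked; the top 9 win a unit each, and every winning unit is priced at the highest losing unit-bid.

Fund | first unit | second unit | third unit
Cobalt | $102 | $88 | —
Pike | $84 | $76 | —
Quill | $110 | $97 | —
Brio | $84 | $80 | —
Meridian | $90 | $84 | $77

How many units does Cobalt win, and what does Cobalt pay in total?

Pooled unit-bids ranked (top 9): 110 (Quill-1), 102 (Cobalt-1), 97 (Quill-2), 90 (Meridian-1), 88 (Cobalt-2), 84 (Pike-1), 84 (Brio-1), 84 (Meridian-2), 80 (Brio-2)
The (k+1)-th unit-bid is $77.
Cobalt wins 2 unit(s) at $77 each.

Cobalt: 2 units, pays $154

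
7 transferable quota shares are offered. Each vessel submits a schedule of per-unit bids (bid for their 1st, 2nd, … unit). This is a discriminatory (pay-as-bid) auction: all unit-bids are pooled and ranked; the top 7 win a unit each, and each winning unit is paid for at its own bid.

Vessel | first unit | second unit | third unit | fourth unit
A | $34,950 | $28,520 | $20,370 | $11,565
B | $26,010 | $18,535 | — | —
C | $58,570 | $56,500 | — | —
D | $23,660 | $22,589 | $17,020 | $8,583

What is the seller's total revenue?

All unit-bids, highest first — top 7: 58,570 (C-1), 56,500 (C-2), 34,950 (A-1), 28,520 (A-2), 26,010 (B-1), 23,660 (D-1), 22,589 (D-2)
Next rejected bid: $20,370 (not a price — pay-as-bid).
Each winning unit pays its own bid.
Revenue = 58,570 + 56,500 + 34,950 + 28,520 + 26,010 + 23,660 + 22,589 = $250,799.

Total revenue: $250,799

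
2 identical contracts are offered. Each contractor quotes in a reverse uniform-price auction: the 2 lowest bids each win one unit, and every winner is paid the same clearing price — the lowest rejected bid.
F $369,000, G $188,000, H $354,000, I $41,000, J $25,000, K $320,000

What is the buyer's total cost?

Total cost: $376,000

Bids ranked low→high: 25,000 (J), 41,000 (I), 188,000 (G), 320,000 (K), …
Winners (2 units): J, I.
Lowest unsuccessful bid: $188,000 → clearing price.
Total cost = 2 × $188,000 = $376,000.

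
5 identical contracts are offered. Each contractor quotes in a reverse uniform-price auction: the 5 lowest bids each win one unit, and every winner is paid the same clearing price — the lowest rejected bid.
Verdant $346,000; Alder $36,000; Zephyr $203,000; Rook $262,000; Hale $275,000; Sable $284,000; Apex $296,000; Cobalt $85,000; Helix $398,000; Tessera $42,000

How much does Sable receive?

Ordering the bids: 36,000 (Alder), 42,000 (Tessera), 85,000 (Cobalt), 203,000 (Zephyr), 262,000 (Rook), 275,000 (Hale), 284,000 (Sable), …
The 5 lowest are Alder, Tessera, Cobalt, Zephyr, Rook.
First losing bid is Hale's $275,000, which sets the uniform price.
Sable does not win → is paid $0.

Sable is paid $0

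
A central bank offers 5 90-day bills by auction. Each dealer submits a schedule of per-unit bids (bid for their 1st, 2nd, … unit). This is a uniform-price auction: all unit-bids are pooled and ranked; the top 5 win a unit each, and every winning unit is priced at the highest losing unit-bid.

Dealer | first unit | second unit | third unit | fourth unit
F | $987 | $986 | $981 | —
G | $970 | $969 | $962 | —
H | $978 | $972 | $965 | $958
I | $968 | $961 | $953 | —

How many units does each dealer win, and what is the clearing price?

F 3, H 2; clearing price $970

Pooled unit-bids ranked (top 5): 987 (F-1), 986 (F-2), 981 (F-3), 978 (H-1), 972 (H-2)
Highest rejected unit-bid = $970.
Allocation: F 3, H 2.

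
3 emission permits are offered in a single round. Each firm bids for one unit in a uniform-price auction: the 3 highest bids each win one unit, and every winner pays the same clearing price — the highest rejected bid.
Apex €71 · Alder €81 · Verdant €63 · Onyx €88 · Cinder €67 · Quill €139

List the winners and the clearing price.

Sorting: 139 (Quill), 88 (Onyx), 81 (Alder), 71 (Apex), 67 (Cinder), …
Top 3: Quill, Onyx, Alder.
First losing bid is Apex's €71, which sets the uniform price.

Quill, Onyx, Alder; each pays €71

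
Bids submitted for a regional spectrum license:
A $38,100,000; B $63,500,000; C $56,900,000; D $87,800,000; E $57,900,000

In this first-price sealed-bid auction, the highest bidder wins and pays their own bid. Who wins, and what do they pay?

Rule: the highest bidder wins and pays their own bid.
Bids in order: 87,800,000 (D) > 63,500,000 (B) > 57,900,000 (E) > 56,900,000 (C) > 38,100,000 (A)
D is highest → pays own bid, $87,800,000.

D pays $87,800,000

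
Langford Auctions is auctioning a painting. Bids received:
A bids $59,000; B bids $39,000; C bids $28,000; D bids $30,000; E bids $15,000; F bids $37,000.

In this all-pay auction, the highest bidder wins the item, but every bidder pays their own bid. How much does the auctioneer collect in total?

All-pay auction: the highest bidder wins the item, but every bidder pays their own bid.
Bids in order: 59,000 (A) > 39,000 (B) > 37,000 (F) > 30,000 (D) > 28,000 (C) > 15,000 (E)
Every bidder forfeits their bid regardless of winning.
Revenue = 59,000 + 39,000 + 28,000 + 30,000 + 15,000 + 37,000 = $208,000.

Total revenue: $208,000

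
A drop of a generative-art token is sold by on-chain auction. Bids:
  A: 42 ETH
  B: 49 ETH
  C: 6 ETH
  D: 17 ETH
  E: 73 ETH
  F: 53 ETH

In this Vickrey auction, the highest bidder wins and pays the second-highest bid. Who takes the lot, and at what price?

E pays 53 ETH

Bids in order: 73 (E) > 53 (F) > 49 (B) > 42 (A) > 17 (D) > 6 (C)
E wins with the highest bid; price is set by the runner-up at 53 ETH.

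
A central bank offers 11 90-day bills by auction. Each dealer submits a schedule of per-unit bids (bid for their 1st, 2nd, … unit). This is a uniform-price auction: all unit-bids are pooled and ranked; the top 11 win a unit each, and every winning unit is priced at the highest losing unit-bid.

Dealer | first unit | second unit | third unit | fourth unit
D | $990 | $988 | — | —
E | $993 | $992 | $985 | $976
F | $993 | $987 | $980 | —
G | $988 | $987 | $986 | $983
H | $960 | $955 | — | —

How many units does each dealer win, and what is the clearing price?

Merging the schedules and taking the best 11: 993 (E-1), 993 (F-1), 992 (E-2), 990 (D-1), 988 (D-2), 988 (G-1), 987 (F-2), 987 (G-2), 986 (G-3), 985 (E-3), 983 (G-4)
First bid not allocated: $980.
Allocation: D 2, E 3, F 2, G 4.

D 2, E 3, F 2, G 4; clearing price $980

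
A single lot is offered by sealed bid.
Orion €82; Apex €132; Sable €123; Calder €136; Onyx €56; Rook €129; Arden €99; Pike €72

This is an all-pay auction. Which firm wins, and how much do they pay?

Bids in order: 136 (Calder) > 132 (Apex) > 129 (Rook) > 123 (Sable) > 99 (Arden) > 82 (Orion) > …
Calder is highest and takes the item; every bidder forfeits their bid.

Calder pays €136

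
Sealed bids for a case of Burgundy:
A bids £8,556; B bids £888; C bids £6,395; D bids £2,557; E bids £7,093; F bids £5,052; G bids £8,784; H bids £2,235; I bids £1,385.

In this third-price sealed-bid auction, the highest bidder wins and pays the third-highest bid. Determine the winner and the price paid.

Sorting bids: 8,784 (G) > 8,556 (A) > 7,093 (E) > 6,395 (C) > 5,052 (F) > 2,557 (D) > …
G is highest; pays the third-highest bid, £7,093.

G pays £7,093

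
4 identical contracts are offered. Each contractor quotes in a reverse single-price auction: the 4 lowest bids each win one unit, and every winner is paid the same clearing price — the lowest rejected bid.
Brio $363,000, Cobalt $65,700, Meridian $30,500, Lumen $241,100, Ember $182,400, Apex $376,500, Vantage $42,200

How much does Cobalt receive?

Sorting: 30,500 (Meridian), 42,200 (Vantage), 65,700 (Cobalt), 182,400 (Ember), 241,100 (Lumen), 363,000 (Brio), …
Winners (4 units): Meridian, Vantage, Cobalt, Ember.
Clearing price = lowest rejected bid = $241,100.
Cobalt wins → is paid $241,100.

Cobalt is paid $241,100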